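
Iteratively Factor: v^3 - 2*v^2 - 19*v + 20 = (v - 1)*(v^2 - v - 20) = (v - 5)*(v - 1)*(v + 4)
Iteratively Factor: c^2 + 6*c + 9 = (c + 3)*(c + 3)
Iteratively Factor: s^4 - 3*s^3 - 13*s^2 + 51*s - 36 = (s - 1)*(s^3 - 2*s^2 - 15*s + 36) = (s - 1)*(s + 4)*(s^2 - 6*s + 9) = (s - 3)*(s - 1)*(s + 4)*(s - 3)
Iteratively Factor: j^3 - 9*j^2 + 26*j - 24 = (j - 3)*(j^2 - 6*j + 8) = (j - 4)*(j - 3)*(j - 2)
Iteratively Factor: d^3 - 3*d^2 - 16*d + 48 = (d - 3)*(d^2 - 16) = (d - 3)*(d + 4)*(d - 4)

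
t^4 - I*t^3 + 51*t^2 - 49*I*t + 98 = (t - 7*I)*(t - 2*I)*(t + I)*(t + 7*I)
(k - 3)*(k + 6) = k^2 + 3*k - 18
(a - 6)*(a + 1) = a^2 - 5*a - 6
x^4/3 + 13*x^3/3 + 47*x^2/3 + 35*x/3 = x*(x/3 + 1/3)*(x + 5)*(x + 7)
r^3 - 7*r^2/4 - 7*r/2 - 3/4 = (r - 3)*(r + 1/4)*(r + 1)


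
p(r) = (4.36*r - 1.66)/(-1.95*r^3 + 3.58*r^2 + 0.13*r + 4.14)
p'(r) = (4.36*r - 1.66)*(5.85*r^2 - 7.16*r - 0.13)/(-1.95*r^3 + 3.58*r^2 + 0.13*r + 4.14)^2 + 4.36/(-1.95*r^3 + 3.58*r^2 + 0.13*r + 4.14) = (17.004*r^3 - 25.3198*r^2 + 11.8856*r + 18.2662)/(3.8025*r^6 - 13.962*r^5 + 12.3094*r^4 - 15.2152*r^3 + 29.6593*r^2 + 1.0764*r + 17.1396)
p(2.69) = -1.33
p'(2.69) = 3.46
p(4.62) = -0.17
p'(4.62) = 0.10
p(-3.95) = -0.11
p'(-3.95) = -0.05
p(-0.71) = -0.73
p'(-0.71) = -0.21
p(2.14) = 4.51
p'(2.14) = 32.57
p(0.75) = 0.30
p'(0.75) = 0.68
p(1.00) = 0.46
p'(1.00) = 0.63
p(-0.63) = -0.74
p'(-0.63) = -0.10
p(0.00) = -0.40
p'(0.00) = 1.07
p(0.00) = -0.40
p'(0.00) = 1.07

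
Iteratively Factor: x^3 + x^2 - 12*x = (x + 4)*(x^2 - 3*x) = x*(x + 4)*(x - 3)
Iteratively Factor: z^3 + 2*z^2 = (z)*(z^2 + 2*z) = z*(z + 2)*(z)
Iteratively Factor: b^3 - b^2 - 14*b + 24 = (b - 2)*(b^2 + b - 12) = (b - 3)*(b - 2)*(b + 4)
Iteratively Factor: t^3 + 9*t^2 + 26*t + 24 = (t + 3)*(t^2 + 6*t + 8) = (t + 2)*(t + 3)*(t + 4)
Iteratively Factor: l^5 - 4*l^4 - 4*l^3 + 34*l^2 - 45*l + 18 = (l - 1)*(l^4 - 3*l^3 - 7*l^2 + 27*l - 18) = (l - 1)*(l + 3)*(l^3 - 6*l^2 + 11*l - 6) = (l - 2)*(l - 1)*(l + 3)*(l^2 - 4*l + 3) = (l - 3)*(l - 2)*(l - 1)*(l + 3)*(l - 1)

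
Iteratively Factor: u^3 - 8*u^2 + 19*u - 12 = (u - 1)*(u^2 - 7*u + 12) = (u - 3)*(u - 1)*(u - 4)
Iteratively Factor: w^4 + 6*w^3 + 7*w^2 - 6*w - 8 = (w + 2)*(w^3 + 4*w^2 - w - 4) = (w + 2)*(w + 4)*(w^2 - 1) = (w - 1)*(w + 2)*(w + 4)*(w + 1)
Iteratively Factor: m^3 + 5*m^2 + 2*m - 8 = (m + 2)*(m^2 + 3*m - 4) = (m + 2)*(m + 4)*(m - 1)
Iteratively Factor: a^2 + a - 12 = (a + 4)*(a - 3)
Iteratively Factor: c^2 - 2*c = (c)*(c - 2)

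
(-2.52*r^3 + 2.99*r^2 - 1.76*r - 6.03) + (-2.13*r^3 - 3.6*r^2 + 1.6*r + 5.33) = -4.65*r^3 - 0.61*r^2 - 0.16*r - 0.7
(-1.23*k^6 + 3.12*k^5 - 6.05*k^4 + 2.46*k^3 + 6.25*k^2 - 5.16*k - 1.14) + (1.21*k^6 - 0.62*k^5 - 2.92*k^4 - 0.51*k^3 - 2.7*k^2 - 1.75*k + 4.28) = -0.02*k^6 + 2.5*k^5 - 8.97*k^4 + 1.95*k^3 + 3.55*k^2 - 6.91*k + 3.14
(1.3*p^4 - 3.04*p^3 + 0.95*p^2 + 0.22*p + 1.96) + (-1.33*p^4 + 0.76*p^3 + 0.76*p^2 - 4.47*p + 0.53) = -0.03*p^4 - 2.28*p^3 + 1.71*p^2 - 4.25*p + 2.49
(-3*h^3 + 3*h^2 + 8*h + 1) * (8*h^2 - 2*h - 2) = -24*h^5 + 30*h^4 + 64*h^3 - 14*h^2 - 18*h - 2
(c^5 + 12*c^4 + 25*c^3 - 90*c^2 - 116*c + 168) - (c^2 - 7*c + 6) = c^5 + 12*c^4 + 25*c^3 - 91*c^2 - 109*c + 162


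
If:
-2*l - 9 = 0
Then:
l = -9/2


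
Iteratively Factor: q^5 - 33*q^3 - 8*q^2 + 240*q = (q + 4)*(q^4 - 4*q^3 - 17*q^2 + 60*q) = (q + 4)^2*(q^3 - 8*q^2 + 15*q) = (q - 5)*(q + 4)^2*(q^2 - 3*q) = q*(q - 5)*(q + 4)^2*(q - 3)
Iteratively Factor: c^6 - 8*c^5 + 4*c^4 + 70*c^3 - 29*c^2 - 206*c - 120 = (c + 1)*(c^5 - 9*c^4 + 13*c^3 + 57*c^2 - 86*c - 120) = (c + 1)*(c + 2)*(c^4 - 11*c^3 + 35*c^2 - 13*c - 60) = (c + 1)^2*(c + 2)*(c^3 - 12*c^2 + 47*c - 60) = (c - 5)*(c + 1)^2*(c + 2)*(c^2 - 7*c + 12) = (c - 5)*(c - 3)*(c + 1)^2*(c + 2)*(c - 4)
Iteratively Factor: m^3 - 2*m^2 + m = (m)*(m^2 - 2*m + 1) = m*(m - 1)*(m - 1)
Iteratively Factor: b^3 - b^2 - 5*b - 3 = (b + 1)*(b^2 - 2*b - 3) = (b + 1)^2*(b - 3)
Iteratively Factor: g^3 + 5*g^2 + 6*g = (g)*(g^2 + 5*g + 6) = g*(g + 3)*(g + 2)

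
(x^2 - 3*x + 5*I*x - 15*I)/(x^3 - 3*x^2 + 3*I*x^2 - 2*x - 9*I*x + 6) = (x + 5*I)/(x^2 + 3*I*x - 2)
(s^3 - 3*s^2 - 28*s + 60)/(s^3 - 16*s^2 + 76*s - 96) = (s + 5)/(s - 8)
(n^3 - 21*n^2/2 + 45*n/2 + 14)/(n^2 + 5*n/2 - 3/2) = (2*n^3 - 21*n^2 + 45*n + 28)/(2*n^2 + 5*n - 3)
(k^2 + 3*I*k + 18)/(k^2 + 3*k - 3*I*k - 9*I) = (k + 6*I)/(k + 3)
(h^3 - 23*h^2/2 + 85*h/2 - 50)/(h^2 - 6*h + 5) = (h^2 - 13*h/2 + 10)/(h - 1)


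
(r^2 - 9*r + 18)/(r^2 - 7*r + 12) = (r - 6)/(r - 4)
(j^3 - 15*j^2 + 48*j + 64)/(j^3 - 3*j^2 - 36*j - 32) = (j - 8)/(j + 4)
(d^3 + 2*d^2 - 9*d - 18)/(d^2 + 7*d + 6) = (d^3 + 2*d^2 - 9*d - 18)/(d^2 + 7*d + 6)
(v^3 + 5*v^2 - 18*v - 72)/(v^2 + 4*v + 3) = (v^2 + 2*v - 24)/(v + 1)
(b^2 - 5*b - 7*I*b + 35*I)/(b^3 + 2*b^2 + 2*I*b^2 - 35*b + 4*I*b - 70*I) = (b - 7*I)/(b^2 + b*(7 + 2*I) + 14*I)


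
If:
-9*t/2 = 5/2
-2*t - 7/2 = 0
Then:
No Solution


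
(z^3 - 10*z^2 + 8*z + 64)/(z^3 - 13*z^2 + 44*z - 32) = (z + 2)/(z - 1)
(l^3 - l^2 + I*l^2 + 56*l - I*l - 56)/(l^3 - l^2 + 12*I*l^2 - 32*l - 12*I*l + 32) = (l - 7*I)/(l + 4*I)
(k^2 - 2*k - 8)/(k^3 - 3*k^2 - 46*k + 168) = (k + 2)/(k^2 + k - 42)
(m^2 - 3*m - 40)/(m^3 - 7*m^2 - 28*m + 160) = 1/(m - 4)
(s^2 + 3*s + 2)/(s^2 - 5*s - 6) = (s + 2)/(s - 6)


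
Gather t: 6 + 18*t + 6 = 18*t + 12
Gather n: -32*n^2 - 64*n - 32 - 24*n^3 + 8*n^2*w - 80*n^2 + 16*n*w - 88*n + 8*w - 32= -24*n^3 + n^2*(8*w - 112) + n*(16*w - 152) + 8*w - 64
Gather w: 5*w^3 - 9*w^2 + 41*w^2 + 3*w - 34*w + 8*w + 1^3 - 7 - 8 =5*w^3 + 32*w^2 - 23*w - 14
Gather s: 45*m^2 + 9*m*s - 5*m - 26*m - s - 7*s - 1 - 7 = 45*m^2 - 31*m + s*(9*m - 8) - 8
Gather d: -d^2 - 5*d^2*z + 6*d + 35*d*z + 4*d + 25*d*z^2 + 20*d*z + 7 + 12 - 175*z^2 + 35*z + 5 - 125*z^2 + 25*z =d^2*(-5*z - 1) + d*(25*z^2 + 55*z + 10) - 300*z^2 + 60*z + 24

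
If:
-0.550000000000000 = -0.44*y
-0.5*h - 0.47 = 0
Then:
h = -0.94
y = 1.25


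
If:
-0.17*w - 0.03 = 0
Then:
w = -0.18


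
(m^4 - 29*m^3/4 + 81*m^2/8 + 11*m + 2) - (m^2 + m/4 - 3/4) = m^4 - 29*m^3/4 + 73*m^2/8 + 43*m/4 + 11/4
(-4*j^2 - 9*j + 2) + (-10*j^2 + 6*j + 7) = -14*j^2 - 3*j + 9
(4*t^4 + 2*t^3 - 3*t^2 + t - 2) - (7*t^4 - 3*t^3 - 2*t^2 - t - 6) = -3*t^4 + 5*t^3 - t^2 + 2*t + 4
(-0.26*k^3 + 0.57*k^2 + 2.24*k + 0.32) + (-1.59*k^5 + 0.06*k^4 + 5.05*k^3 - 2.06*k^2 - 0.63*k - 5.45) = -1.59*k^5 + 0.06*k^4 + 4.79*k^3 - 1.49*k^2 + 1.61*k - 5.13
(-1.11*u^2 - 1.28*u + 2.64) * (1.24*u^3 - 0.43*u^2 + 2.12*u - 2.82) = -1.3764*u^5 - 1.1099*u^4 + 1.4708*u^3 - 0.7186*u^2 + 9.2064*u - 7.4448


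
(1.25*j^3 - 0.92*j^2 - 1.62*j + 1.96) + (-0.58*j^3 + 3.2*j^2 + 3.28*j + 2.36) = 0.67*j^3 + 2.28*j^2 + 1.66*j + 4.32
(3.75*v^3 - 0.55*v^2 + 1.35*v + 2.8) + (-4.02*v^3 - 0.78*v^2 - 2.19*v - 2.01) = -0.27*v^3 - 1.33*v^2 - 0.84*v + 0.79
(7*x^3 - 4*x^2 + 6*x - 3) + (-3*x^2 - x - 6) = 7*x^3 - 7*x^2 + 5*x - 9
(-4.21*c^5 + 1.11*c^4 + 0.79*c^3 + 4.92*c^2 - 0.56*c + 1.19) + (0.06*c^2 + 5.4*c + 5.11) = -4.21*c^5 + 1.11*c^4 + 0.79*c^3 + 4.98*c^2 + 4.84*c + 6.3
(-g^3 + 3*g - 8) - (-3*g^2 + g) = -g^3 + 3*g^2 + 2*g - 8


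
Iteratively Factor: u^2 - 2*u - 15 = (u - 5)*(u + 3)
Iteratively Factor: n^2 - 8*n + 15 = (n - 3)*(n - 5)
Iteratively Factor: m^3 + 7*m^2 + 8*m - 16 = (m - 1)*(m^2 + 8*m + 16) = (m - 1)*(m + 4)*(m + 4)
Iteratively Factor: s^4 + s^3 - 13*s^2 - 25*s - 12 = (s + 1)*(s^3 - 13*s - 12) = (s - 4)*(s + 1)*(s^2 + 4*s + 3) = (s - 4)*(s + 1)^2*(s + 3)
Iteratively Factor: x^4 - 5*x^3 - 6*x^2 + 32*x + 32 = (x - 4)*(x^3 - x^2 - 10*x - 8) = (x - 4)^2*(x^2 + 3*x + 2) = (x - 4)^2*(x + 1)*(x + 2)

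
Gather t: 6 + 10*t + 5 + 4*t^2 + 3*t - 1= 4*t^2 + 13*t + 10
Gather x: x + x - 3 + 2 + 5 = 2*x + 4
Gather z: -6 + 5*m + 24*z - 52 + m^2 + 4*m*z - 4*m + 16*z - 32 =m^2 + m + z*(4*m + 40) - 90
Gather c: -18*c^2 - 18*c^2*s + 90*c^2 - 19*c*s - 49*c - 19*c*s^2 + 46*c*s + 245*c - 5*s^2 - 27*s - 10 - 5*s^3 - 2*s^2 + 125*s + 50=c^2*(72 - 18*s) + c*(-19*s^2 + 27*s + 196) - 5*s^3 - 7*s^2 + 98*s + 40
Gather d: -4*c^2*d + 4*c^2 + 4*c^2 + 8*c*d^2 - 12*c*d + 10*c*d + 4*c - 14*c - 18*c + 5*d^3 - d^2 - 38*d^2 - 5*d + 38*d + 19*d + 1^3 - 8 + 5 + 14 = 8*c^2 - 28*c + 5*d^3 + d^2*(8*c - 39) + d*(-4*c^2 - 2*c + 52) + 12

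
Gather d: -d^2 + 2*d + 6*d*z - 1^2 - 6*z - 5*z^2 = -d^2 + d*(6*z + 2) - 5*z^2 - 6*z - 1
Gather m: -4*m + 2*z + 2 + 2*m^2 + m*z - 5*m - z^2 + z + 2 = 2*m^2 + m*(z - 9) - z^2 + 3*z + 4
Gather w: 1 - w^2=1 - w^2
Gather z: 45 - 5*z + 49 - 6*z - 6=88 - 11*z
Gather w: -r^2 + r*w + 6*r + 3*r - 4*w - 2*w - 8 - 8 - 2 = -r^2 + 9*r + w*(r - 6) - 18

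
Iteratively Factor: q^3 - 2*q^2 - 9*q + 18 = (q - 3)*(q^2 + q - 6) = (q - 3)*(q - 2)*(q + 3)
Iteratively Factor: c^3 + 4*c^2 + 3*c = (c + 1)*(c^2 + 3*c) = (c + 1)*(c + 3)*(c)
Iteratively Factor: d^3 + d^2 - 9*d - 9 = (d + 1)*(d^2 - 9) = (d - 3)*(d + 1)*(d + 3)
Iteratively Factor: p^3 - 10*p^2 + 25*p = (p)*(p^2 - 10*p + 25) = p*(p - 5)*(p - 5)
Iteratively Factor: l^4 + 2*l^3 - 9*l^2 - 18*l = (l + 3)*(l^3 - l^2 - 6*l) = (l + 2)*(l + 3)*(l^2 - 3*l) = (l - 3)*(l + 2)*(l + 3)*(l)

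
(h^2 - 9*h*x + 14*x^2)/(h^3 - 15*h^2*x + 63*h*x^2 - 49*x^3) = (h - 2*x)/(h^2 - 8*h*x + 7*x^2)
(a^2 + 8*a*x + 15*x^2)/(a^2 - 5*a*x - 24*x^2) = (-a - 5*x)/(-a + 8*x)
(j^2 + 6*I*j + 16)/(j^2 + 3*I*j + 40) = (j - 2*I)/(j - 5*I)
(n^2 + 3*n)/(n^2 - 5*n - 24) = n/(n - 8)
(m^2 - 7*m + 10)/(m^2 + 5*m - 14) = (m - 5)/(m + 7)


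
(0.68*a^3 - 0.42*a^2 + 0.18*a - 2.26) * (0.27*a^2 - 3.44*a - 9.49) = 0.1836*a^5 - 2.4526*a^4 - 4.9598*a^3 + 2.7564*a^2 + 6.0662*a + 21.4474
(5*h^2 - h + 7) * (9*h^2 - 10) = 45*h^4 - 9*h^3 + 13*h^2 + 10*h - 70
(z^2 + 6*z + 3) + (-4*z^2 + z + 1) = -3*z^2 + 7*z + 4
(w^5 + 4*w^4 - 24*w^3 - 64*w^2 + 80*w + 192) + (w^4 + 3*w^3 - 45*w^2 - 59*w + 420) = w^5 + 5*w^4 - 21*w^3 - 109*w^2 + 21*w + 612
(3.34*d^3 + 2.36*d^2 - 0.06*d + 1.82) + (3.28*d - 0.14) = 3.34*d^3 + 2.36*d^2 + 3.22*d + 1.68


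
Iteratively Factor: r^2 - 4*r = (r)*(r - 4)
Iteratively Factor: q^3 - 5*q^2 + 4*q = (q - 1)*(q^2 - 4*q) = q*(q - 1)*(q - 4)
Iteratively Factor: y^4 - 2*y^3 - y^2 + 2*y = (y)*(y^3 - 2*y^2 - y + 2) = y*(y - 1)*(y^2 - y - 2) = y*(y - 1)*(y + 1)*(y - 2)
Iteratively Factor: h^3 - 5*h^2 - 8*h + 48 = (h + 3)*(h^2 - 8*h + 16) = (h - 4)*(h + 3)*(h - 4)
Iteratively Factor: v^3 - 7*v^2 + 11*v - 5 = (v - 5)*(v^2 - 2*v + 1) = (v - 5)*(v - 1)*(v - 1)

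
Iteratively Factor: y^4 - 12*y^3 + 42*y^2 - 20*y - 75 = (y - 5)*(y^3 - 7*y^2 + 7*y + 15) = (y - 5)*(y - 3)*(y^2 - 4*y - 5) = (y - 5)^2*(y - 3)*(y + 1)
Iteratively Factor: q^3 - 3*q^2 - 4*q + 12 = (q - 3)*(q^2 - 4) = (q - 3)*(q - 2)*(q + 2)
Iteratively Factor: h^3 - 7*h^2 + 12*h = (h - 3)*(h^2 - 4*h) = (h - 4)*(h - 3)*(h)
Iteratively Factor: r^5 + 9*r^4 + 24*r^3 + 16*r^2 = (r)*(r^4 + 9*r^3 + 24*r^2 + 16*r) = r*(r + 4)*(r^3 + 5*r^2 + 4*r) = r*(r + 1)*(r + 4)*(r^2 + 4*r) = r*(r + 1)*(r + 4)^2*(r)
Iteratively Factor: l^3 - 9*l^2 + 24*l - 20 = (l - 2)*(l^2 - 7*l + 10) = (l - 2)^2*(l - 5)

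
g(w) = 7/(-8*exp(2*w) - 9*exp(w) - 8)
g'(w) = 7*(16*exp(2*w) + 9*exp(w))/(-8*exp(2*w) - 9*exp(w) - 8)^2 = (112*exp(w) + 63)*exp(w)/(8*exp(2*w) + 9*exp(w) + 8)^2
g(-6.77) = -0.87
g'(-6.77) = 0.00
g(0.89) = -0.09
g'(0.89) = 0.14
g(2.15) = -0.01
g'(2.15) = 0.02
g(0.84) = -0.10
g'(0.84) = 0.14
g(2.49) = -0.01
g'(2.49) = 0.01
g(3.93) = -0.00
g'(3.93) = 0.00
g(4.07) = -0.00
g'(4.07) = 0.00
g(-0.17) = -0.33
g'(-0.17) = 0.29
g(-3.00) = -0.83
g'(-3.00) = 0.05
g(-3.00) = -0.83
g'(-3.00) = 0.05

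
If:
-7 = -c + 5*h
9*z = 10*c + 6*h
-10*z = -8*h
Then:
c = -21/122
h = -175/122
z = -70/61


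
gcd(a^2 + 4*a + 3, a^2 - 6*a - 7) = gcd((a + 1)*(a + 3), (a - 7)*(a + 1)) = a + 1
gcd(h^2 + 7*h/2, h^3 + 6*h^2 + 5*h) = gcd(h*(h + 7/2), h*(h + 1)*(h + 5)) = h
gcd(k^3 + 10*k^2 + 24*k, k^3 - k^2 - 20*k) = k^2 + 4*k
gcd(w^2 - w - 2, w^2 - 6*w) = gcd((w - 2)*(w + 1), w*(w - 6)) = 1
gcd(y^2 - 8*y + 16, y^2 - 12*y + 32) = y - 4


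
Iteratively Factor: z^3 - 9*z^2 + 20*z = (z - 4)*(z^2 - 5*z) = (z - 5)*(z - 4)*(z)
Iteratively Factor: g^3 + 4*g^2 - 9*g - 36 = (g + 3)*(g^2 + g - 12) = (g + 3)*(g + 4)*(g - 3)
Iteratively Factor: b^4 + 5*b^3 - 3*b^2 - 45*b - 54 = (b - 3)*(b^3 + 8*b^2 + 21*b + 18) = (b - 3)*(b + 3)*(b^2 + 5*b + 6) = (b - 3)*(b + 3)^2*(b + 2)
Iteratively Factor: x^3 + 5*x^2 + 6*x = (x)*(x^2 + 5*x + 6) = x*(x + 3)*(x + 2)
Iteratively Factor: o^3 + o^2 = (o)*(o^2 + o) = o*(o + 1)*(o)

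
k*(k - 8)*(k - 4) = k^3 - 12*k^2 + 32*k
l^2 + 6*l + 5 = (l + 1)*(l + 5)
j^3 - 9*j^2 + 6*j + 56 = (j - 7)*(j - 4)*(j + 2)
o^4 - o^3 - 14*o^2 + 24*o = o*(o - 3)*(o - 2)*(o + 4)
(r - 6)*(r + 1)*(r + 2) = r^3 - 3*r^2 - 16*r - 12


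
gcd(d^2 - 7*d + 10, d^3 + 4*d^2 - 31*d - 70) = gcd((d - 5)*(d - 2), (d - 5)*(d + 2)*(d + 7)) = d - 5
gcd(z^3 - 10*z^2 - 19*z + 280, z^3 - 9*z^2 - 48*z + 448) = z - 8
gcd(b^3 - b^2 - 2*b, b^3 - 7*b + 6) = b - 2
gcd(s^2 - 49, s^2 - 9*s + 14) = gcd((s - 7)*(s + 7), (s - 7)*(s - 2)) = s - 7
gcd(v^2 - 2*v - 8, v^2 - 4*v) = v - 4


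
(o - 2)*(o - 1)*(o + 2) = o^3 - o^2 - 4*o + 4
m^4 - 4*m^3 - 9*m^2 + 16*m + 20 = (m - 5)*(m - 2)*(m + 1)*(m + 2)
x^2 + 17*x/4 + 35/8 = (x + 7/4)*(x + 5/2)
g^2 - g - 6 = (g - 3)*(g + 2)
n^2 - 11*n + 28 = (n - 7)*(n - 4)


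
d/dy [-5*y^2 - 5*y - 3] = -10*y - 5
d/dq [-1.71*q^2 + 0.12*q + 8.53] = 0.12 - 3.42*q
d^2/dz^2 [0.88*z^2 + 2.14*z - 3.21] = 1.76000000000000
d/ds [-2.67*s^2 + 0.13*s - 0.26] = 0.13 - 5.34*s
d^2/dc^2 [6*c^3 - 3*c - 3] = 36*c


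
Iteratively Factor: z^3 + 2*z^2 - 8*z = (z - 2)*(z^2 + 4*z) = z*(z - 2)*(z + 4)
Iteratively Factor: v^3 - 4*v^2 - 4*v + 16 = (v - 2)*(v^2 - 2*v - 8) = (v - 2)*(v + 2)*(v - 4)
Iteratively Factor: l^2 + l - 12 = (l + 4)*(l - 3)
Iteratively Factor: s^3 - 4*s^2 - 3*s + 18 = (s - 3)*(s^2 - s - 6) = (s - 3)^2*(s + 2)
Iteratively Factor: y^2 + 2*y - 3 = (y + 3)*(y - 1)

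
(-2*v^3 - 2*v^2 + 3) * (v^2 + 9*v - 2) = -2*v^5 - 20*v^4 - 14*v^3 + 7*v^2 + 27*v - 6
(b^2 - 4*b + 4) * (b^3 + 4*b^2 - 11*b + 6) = b^5 - 23*b^3 + 66*b^2 - 68*b + 24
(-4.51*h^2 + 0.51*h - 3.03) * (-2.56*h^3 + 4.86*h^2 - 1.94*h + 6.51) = 11.5456*h^5 - 23.2242*h^4 + 18.9848*h^3 - 45.0753*h^2 + 9.1983*h - 19.7253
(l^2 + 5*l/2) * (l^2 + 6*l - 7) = l^4 + 17*l^3/2 + 8*l^2 - 35*l/2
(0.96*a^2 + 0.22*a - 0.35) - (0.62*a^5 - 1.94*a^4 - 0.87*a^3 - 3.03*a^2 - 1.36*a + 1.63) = -0.62*a^5 + 1.94*a^4 + 0.87*a^3 + 3.99*a^2 + 1.58*a - 1.98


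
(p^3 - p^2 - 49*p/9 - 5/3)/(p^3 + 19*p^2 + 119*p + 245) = (p^3 - p^2 - 49*p/9 - 5/3)/(p^3 + 19*p^2 + 119*p + 245)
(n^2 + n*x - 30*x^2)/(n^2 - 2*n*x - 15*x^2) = (n + 6*x)/(n + 3*x)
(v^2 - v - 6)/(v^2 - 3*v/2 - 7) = 2*(v - 3)/(2*v - 7)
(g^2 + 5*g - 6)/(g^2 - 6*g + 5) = (g + 6)/(g - 5)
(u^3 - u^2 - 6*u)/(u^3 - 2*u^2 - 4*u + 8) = u*(u - 3)/(u^2 - 4*u + 4)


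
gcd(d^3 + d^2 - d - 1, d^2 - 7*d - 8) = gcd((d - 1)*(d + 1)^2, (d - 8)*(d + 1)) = d + 1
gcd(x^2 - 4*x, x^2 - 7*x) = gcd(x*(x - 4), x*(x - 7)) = x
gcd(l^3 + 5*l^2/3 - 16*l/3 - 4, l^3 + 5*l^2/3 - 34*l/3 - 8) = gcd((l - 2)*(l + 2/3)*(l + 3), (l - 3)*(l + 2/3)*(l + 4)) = l + 2/3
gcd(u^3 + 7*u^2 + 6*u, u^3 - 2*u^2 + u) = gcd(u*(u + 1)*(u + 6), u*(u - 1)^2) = u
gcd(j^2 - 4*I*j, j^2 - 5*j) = j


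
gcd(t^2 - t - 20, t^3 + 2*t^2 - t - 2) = 1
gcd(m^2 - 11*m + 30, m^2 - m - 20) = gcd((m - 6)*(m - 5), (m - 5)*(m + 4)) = m - 5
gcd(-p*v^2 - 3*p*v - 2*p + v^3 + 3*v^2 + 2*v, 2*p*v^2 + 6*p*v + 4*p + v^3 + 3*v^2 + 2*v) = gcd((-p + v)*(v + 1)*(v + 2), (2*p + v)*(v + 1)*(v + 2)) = v^2 + 3*v + 2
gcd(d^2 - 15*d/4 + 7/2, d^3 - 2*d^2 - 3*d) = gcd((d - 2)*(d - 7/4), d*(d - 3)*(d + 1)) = 1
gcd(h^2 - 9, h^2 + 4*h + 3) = h + 3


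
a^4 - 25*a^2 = a^2*(a - 5)*(a + 5)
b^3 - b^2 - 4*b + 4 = (b - 2)*(b - 1)*(b + 2)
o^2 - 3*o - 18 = (o - 6)*(o + 3)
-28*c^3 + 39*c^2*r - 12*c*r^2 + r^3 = (-7*c + r)*(-4*c + r)*(-c + r)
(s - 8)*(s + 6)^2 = s^3 + 4*s^2 - 60*s - 288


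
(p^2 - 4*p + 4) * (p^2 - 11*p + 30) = p^4 - 15*p^3 + 78*p^2 - 164*p + 120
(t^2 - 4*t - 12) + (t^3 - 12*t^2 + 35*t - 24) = t^3 - 11*t^2 + 31*t - 36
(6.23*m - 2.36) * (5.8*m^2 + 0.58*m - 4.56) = 36.134*m^3 - 10.0746*m^2 - 29.7776*m + 10.7616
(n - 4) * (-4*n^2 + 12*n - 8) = -4*n^3 + 28*n^2 - 56*n + 32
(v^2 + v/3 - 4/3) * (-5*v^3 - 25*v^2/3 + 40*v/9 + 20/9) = -5*v^5 - 10*v^4 + 25*v^3/3 + 400*v^2/27 - 140*v/27 - 80/27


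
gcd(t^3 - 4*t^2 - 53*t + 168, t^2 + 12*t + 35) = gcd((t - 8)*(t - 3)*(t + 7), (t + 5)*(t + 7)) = t + 7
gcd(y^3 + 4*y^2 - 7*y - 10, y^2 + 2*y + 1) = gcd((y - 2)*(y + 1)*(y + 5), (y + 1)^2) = y + 1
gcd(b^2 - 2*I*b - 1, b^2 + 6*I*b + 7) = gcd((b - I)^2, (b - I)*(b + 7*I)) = b - I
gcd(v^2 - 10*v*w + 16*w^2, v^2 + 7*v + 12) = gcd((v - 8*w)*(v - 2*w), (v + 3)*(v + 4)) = 1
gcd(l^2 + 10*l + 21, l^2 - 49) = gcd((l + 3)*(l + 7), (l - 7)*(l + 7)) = l + 7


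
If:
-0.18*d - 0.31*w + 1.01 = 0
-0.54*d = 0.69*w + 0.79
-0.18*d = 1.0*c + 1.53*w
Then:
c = -20.43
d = -21.80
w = 15.92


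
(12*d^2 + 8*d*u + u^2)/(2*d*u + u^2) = (6*d + u)/u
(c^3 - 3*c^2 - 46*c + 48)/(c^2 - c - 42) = (c^2 - 9*c + 8)/(c - 7)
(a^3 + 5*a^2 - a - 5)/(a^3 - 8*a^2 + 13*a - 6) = (a^2 + 6*a + 5)/(a^2 - 7*a + 6)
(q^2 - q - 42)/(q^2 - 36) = (q - 7)/(q - 6)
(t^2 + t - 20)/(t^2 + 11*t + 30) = (t - 4)/(t + 6)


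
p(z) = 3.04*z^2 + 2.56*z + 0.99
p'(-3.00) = -15.68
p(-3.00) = 20.67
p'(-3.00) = -15.68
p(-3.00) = 20.67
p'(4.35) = 29.01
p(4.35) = 69.65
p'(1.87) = 13.93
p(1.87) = 16.41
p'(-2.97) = -15.50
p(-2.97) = 20.20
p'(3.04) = 21.04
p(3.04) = 36.87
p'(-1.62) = -7.29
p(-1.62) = 4.82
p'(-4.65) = -25.71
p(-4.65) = 54.82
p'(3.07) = 21.23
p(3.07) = 37.50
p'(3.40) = 23.23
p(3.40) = 44.84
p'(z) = 6.08*z + 2.56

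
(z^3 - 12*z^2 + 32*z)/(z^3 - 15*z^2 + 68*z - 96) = z/(z - 3)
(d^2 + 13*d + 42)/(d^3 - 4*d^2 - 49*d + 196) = (d + 6)/(d^2 - 11*d + 28)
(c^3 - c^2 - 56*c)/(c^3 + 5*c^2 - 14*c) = (c - 8)/(c - 2)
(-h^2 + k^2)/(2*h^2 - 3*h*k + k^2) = (-h - k)/(2*h - k)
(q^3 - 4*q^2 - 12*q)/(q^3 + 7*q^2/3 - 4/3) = 3*q*(q - 6)/(3*q^2 + q - 2)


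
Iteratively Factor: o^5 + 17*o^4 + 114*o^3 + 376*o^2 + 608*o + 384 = (o + 2)*(o^4 + 15*o^3 + 84*o^2 + 208*o + 192) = (o + 2)*(o + 3)*(o^3 + 12*o^2 + 48*o + 64) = (o + 2)*(o + 3)*(o + 4)*(o^2 + 8*o + 16) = (o + 2)*(o + 3)*(o + 4)^2*(o + 4)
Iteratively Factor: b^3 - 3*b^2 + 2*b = (b)*(b^2 - 3*b + 2) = b*(b - 1)*(b - 2)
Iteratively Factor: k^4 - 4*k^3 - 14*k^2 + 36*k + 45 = (k + 3)*(k^3 - 7*k^2 + 7*k + 15) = (k - 3)*(k + 3)*(k^2 - 4*k - 5) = (k - 3)*(k + 1)*(k + 3)*(k - 5)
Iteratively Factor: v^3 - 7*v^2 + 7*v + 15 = (v + 1)*(v^2 - 8*v + 15) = (v - 5)*(v + 1)*(v - 3)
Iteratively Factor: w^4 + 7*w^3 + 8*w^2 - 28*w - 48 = (w + 3)*(w^3 + 4*w^2 - 4*w - 16) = (w - 2)*(w + 3)*(w^2 + 6*w + 8) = (w - 2)*(w + 3)*(w + 4)*(w + 2)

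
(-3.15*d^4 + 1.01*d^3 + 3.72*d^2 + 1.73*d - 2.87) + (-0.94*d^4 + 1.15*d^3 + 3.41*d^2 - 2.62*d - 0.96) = -4.09*d^4 + 2.16*d^3 + 7.13*d^2 - 0.89*d - 3.83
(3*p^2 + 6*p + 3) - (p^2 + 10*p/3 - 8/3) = 2*p^2 + 8*p/3 + 17/3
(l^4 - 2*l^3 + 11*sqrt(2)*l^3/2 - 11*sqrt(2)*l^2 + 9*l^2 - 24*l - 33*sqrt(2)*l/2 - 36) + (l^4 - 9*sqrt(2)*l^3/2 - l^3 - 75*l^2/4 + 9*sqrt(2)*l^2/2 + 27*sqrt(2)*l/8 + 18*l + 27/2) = 2*l^4 - 3*l^3 + sqrt(2)*l^3 - 39*l^2/4 - 13*sqrt(2)*l^2/2 - 105*sqrt(2)*l/8 - 6*l - 45/2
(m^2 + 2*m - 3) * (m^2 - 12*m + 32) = m^4 - 10*m^3 + 5*m^2 + 100*m - 96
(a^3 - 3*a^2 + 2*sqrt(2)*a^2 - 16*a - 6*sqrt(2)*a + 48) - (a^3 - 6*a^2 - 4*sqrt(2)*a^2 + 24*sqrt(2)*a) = 3*a^2 + 6*sqrt(2)*a^2 - 30*sqrt(2)*a - 16*a + 48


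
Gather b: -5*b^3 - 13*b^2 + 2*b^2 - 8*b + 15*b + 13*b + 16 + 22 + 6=-5*b^3 - 11*b^2 + 20*b + 44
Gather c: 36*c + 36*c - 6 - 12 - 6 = 72*c - 24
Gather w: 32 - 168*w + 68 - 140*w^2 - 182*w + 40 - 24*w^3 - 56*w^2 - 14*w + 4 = -24*w^3 - 196*w^2 - 364*w + 144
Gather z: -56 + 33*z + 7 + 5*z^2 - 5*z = 5*z^2 + 28*z - 49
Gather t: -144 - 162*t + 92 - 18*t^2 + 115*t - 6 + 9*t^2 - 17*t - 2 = -9*t^2 - 64*t - 60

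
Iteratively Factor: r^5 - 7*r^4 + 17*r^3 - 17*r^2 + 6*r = (r - 1)*(r^4 - 6*r^3 + 11*r^2 - 6*r) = (r - 2)*(r - 1)*(r^3 - 4*r^2 + 3*r) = (r - 3)*(r - 2)*(r - 1)*(r^2 - r) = (r - 3)*(r - 2)*(r - 1)^2*(r)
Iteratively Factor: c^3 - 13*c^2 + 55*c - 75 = (c - 5)*(c^2 - 8*c + 15) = (c - 5)^2*(c - 3)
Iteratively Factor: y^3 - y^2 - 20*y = (y)*(y^2 - y - 20) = y*(y - 5)*(y + 4)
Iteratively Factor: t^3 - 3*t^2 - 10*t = (t + 2)*(t^2 - 5*t) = t*(t + 2)*(t - 5)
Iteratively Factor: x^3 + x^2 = (x)*(x^2 + x) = x*(x + 1)*(x)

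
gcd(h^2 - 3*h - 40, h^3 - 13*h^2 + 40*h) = h - 8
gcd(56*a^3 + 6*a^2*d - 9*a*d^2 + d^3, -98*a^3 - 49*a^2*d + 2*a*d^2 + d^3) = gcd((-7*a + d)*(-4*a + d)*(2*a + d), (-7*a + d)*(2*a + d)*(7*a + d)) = 14*a^2 + 5*a*d - d^2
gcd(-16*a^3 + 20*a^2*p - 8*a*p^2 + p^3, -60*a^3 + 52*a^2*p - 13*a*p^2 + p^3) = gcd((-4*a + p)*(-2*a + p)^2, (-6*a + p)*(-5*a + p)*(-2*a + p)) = -2*a + p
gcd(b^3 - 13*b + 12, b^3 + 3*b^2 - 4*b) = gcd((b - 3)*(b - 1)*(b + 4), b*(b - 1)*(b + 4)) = b^2 + 3*b - 4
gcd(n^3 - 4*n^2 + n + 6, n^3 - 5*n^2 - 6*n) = n + 1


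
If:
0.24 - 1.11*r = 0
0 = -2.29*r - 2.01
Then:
No Solution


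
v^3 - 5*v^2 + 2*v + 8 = (v - 4)*(v - 2)*(v + 1)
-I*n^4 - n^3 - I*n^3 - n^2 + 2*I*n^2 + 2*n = n*(n + 2)*(n - I)*(-I*n + I)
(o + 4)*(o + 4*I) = o^2 + 4*o + 4*I*o + 16*I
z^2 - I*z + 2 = (z - 2*I)*(z + I)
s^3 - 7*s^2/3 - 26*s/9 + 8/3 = (s - 3)*(s - 2/3)*(s + 4/3)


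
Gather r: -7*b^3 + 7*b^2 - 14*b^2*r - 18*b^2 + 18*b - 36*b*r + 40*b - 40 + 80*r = -7*b^3 - 11*b^2 + 58*b + r*(-14*b^2 - 36*b + 80) - 40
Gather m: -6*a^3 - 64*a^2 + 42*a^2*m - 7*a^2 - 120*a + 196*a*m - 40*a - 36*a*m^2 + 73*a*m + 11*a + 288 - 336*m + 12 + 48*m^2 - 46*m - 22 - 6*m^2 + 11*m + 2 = -6*a^3 - 71*a^2 - 149*a + m^2*(42 - 36*a) + m*(42*a^2 + 269*a - 371) + 280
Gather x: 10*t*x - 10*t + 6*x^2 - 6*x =-10*t + 6*x^2 + x*(10*t - 6)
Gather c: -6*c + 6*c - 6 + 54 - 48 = 0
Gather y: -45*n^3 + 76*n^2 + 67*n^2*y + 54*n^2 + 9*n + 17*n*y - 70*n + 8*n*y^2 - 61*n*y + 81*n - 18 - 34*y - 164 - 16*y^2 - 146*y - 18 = -45*n^3 + 130*n^2 + 20*n + y^2*(8*n - 16) + y*(67*n^2 - 44*n - 180) - 200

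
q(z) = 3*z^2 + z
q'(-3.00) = -17.00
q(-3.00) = 24.00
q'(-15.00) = -89.00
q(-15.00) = 660.00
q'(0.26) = 2.56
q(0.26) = 0.46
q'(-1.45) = -7.70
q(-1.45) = 4.86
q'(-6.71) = -39.26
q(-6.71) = 128.36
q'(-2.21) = -12.26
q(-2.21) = 12.44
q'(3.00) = 19.00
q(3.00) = 30.00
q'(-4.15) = -23.90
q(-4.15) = 47.52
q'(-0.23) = -0.38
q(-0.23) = -0.07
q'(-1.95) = -10.70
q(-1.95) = 9.46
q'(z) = 6*z + 1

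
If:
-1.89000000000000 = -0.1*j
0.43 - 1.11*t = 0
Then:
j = 18.90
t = 0.39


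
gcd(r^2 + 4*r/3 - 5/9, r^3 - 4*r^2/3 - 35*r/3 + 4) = r - 1/3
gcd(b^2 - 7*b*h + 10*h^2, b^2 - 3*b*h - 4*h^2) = 1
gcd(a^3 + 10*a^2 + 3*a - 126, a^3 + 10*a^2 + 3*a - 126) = a^3 + 10*a^2 + 3*a - 126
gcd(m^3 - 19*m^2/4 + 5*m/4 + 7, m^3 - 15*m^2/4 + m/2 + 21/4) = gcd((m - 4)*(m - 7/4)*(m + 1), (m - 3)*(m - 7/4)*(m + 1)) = m^2 - 3*m/4 - 7/4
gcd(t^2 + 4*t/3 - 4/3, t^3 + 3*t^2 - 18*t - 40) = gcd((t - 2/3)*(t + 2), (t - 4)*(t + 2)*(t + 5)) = t + 2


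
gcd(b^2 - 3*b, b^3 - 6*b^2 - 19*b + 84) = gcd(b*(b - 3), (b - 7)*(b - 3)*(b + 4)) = b - 3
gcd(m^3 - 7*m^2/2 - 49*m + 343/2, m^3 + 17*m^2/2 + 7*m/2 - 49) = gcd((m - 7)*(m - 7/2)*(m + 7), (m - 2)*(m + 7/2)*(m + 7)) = m + 7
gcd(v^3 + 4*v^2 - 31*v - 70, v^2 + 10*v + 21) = v + 7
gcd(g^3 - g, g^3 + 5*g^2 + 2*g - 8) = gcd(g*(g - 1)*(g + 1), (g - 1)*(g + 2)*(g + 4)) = g - 1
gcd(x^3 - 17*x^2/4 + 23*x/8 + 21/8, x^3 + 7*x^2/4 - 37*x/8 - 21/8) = x^2 - 5*x/4 - 7/8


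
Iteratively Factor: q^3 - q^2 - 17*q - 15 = (q + 3)*(q^2 - 4*q - 5) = (q + 1)*(q + 3)*(q - 5)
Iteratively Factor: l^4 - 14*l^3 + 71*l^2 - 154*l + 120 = (l - 5)*(l^3 - 9*l^2 + 26*l - 24) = (l - 5)*(l - 2)*(l^2 - 7*l + 12) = (l - 5)*(l - 4)*(l - 2)*(l - 3)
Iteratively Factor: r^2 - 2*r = (r)*(r - 2)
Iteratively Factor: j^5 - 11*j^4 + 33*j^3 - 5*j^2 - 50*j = (j + 1)*(j^4 - 12*j^3 + 45*j^2 - 50*j) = (j - 5)*(j + 1)*(j^3 - 7*j^2 + 10*j) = (j - 5)*(j - 2)*(j + 1)*(j^2 - 5*j) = (j - 5)^2*(j - 2)*(j + 1)*(j)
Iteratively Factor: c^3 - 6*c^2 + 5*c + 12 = (c - 4)*(c^2 - 2*c - 3) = (c - 4)*(c + 1)*(c - 3)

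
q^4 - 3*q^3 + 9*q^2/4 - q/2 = q*(q - 2)*(q - 1/2)^2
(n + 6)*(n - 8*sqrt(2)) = n^2 - 8*sqrt(2)*n + 6*n - 48*sqrt(2)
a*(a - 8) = a^2 - 8*a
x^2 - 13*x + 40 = (x - 8)*(x - 5)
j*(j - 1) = j^2 - j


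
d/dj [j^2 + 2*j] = 2*j + 2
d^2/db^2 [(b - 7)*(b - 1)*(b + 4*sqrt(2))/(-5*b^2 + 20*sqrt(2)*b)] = 2*(-71*b^3 + 64*sqrt(2)*b^3 - 84*sqrt(2)*b^2 + 672*b - 896*sqrt(2))/(5*b^3*(b^3 - 12*sqrt(2)*b^2 + 96*b - 128*sqrt(2)))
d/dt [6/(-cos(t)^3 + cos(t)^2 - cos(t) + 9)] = 6*(-3*cos(t)^2 + 2*cos(t) - 1)*sin(t)/(cos(t)^3 - cos(t)^2 + cos(t) - 9)^2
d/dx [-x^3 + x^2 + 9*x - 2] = -3*x^2 + 2*x + 9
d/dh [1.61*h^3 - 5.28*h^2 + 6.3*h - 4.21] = 4.83*h^2 - 10.56*h + 6.3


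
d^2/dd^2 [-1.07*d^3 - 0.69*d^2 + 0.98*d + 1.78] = -6.42*d - 1.38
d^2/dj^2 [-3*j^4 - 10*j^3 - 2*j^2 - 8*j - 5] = -36*j^2 - 60*j - 4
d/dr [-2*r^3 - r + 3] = -6*r^2 - 1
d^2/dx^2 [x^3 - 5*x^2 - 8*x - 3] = 6*x - 10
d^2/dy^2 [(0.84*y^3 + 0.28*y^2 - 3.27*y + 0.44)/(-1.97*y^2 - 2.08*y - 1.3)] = (3.5527136788005e-15*y^5 + 7.105427357601e-15*y^4 + 24.70987*y^3 - 19.571256*y^2 - 69.582084*y - 20.184112)/(7.645373*y^6 + 24.216816*y^5 + 40.704534*y^4 + 40.960192*y^3 + 26.86086*y^2 + 10.5456*y + 2.197)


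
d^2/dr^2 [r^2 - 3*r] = 2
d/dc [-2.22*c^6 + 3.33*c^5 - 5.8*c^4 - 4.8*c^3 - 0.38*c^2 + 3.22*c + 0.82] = -13.32*c^5 + 16.65*c^4 - 23.2*c^3 - 14.4*c^2 - 0.76*c + 3.22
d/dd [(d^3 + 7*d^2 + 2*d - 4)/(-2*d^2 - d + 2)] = d*(-2*d^3 - 2*d^2 + 3*d + 12)/(4*d^4 + 4*d^3 - 7*d^2 - 4*d + 4)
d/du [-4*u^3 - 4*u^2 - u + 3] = -12*u^2 - 8*u - 1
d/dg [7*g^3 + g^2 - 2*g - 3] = 21*g^2 + 2*g - 2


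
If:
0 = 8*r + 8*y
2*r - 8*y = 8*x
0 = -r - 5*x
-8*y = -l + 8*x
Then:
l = 0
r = 0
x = 0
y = 0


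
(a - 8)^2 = a^2 - 16*a + 64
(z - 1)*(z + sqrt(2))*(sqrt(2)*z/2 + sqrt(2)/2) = sqrt(2)*z^3/2 + z^2 - sqrt(2)*z/2 - 1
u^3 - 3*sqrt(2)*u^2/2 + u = u*(u - sqrt(2))*(u - sqrt(2)/2)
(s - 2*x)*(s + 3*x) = s^2 + s*x - 6*x^2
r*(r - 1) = r^2 - r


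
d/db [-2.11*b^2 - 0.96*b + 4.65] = -4.22*b - 0.96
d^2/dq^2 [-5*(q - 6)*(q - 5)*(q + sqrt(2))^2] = -60*q^2 - 60*sqrt(2)*q + 330*q - 320 + 220*sqrt(2)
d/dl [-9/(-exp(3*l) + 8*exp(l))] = 9*(8 - 3*exp(2*l))*exp(-l)/(exp(2*l) - 8)^2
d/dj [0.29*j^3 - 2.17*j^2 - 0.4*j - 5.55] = 0.87*j^2 - 4.34*j - 0.4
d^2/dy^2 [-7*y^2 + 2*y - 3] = -14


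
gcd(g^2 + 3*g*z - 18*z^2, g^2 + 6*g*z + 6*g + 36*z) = g + 6*z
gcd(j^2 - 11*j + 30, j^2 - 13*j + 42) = j - 6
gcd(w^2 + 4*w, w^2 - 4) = 1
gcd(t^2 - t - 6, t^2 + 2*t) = t + 2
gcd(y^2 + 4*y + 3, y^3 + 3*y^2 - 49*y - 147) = y + 3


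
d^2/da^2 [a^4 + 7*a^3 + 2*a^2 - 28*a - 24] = 12*a^2 + 42*a + 4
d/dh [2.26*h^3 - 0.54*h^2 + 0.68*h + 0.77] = 6.78*h^2 - 1.08*h + 0.68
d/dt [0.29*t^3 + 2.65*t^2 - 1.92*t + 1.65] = 0.87*t^2 + 5.3*t - 1.92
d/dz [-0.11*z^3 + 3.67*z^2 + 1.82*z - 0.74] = -0.33*z^2 + 7.34*z + 1.82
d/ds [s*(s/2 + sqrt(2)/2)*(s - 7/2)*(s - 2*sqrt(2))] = 2*s^3 - 21*s^2/4 - 3*sqrt(2)*s^2/2 - 4*s + 7*sqrt(2)*s/2 + 7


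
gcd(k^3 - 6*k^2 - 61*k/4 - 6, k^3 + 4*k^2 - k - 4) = 1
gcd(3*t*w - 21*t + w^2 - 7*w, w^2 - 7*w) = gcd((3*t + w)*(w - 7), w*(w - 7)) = w - 7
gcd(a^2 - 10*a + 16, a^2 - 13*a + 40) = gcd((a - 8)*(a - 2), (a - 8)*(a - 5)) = a - 8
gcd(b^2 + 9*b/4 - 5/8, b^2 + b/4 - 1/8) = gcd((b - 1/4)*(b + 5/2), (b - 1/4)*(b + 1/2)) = b - 1/4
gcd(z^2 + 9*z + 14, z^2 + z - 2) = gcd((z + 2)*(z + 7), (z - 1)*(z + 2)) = z + 2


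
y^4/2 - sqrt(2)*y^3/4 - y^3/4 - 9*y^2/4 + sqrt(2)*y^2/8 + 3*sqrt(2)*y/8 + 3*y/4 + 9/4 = (y/2 + 1/2)*(y - 3/2)*(y - 3*sqrt(2)/2)*(y + sqrt(2))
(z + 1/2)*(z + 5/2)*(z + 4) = z^3 + 7*z^2 + 53*z/4 + 5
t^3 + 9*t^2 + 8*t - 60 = (t - 2)*(t + 5)*(t + 6)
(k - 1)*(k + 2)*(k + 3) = k^3 + 4*k^2 + k - 6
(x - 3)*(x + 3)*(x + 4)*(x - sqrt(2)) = x^4 - sqrt(2)*x^3 + 4*x^3 - 9*x^2 - 4*sqrt(2)*x^2 - 36*x + 9*sqrt(2)*x + 36*sqrt(2)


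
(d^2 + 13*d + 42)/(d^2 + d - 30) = (d + 7)/(d - 5)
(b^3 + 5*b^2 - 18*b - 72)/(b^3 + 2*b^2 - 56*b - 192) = (b^2 - b - 12)/(b^2 - 4*b - 32)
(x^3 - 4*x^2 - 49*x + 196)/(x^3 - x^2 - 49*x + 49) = (x - 4)/(x - 1)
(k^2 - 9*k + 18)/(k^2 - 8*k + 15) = (k - 6)/(k - 5)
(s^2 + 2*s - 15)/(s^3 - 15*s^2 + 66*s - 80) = (s^2 + 2*s - 15)/(s^3 - 15*s^2 + 66*s - 80)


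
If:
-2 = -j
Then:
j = 2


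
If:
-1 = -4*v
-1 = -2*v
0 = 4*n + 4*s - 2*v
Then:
No Solution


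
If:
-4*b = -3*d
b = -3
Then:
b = -3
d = -4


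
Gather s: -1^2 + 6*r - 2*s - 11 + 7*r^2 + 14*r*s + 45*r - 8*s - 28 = 7*r^2 + 51*r + s*(14*r - 10) - 40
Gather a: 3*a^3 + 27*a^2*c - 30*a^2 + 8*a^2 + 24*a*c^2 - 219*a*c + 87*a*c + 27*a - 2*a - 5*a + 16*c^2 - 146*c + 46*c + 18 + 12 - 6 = 3*a^3 + a^2*(27*c - 22) + a*(24*c^2 - 132*c + 20) + 16*c^2 - 100*c + 24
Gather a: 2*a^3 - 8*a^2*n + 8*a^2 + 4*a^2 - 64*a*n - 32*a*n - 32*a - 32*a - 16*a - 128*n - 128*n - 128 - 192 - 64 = 2*a^3 + a^2*(12 - 8*n) + a*(-96*n - 80) - 256*n - 384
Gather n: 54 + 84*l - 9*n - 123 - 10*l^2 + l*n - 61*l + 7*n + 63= -10*l^2 + 23*l + n*(l - 2) - 6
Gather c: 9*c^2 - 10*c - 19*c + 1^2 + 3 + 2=9*c^2 - 29*c + 6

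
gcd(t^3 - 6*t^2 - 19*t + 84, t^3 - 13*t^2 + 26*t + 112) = t - 7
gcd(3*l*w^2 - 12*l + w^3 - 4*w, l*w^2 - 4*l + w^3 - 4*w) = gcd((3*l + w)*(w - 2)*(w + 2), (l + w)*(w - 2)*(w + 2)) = w^2 - 4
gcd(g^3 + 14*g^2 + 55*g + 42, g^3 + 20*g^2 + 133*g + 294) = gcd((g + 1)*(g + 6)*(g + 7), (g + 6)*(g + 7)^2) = g^2 + 13*g + 42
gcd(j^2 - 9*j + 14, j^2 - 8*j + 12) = j - 2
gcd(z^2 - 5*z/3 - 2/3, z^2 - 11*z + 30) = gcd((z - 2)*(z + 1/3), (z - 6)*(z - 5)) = 1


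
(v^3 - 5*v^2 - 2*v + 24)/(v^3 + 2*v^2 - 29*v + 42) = (v^2 - 2*v - 8)/(v^2 + 5*v - 14)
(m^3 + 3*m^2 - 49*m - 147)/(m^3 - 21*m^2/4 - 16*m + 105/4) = 4*(m + 7)/(4*m - 5)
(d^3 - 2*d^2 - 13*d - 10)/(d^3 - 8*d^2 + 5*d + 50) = (d + 1)/(d - 5)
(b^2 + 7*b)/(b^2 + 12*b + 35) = b/(b + 5)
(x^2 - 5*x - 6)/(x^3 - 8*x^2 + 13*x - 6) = (x + 1)/(x^2 - 2*x + 1)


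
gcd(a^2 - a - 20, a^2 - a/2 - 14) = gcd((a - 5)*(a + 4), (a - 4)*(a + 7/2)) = 1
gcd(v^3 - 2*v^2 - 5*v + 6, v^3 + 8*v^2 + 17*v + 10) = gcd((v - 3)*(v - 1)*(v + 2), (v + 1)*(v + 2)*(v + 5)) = v + 2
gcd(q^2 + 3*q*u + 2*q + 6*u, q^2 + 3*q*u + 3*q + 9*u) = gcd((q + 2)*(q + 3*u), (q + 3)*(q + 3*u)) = q + 3*u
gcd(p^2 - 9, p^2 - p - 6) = p - 3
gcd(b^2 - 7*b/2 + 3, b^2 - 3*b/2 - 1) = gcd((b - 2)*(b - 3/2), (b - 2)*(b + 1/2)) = b - 2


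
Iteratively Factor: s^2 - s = (s - 1)*(s)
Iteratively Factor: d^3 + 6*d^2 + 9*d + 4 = (d + 1)*(d^2 + 5*d + 4) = (d + 1)*(d + 4)*(d + 1)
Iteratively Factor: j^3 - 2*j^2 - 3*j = (j)*(j^2 - 2*j - 3) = j*(j - 3)*(j + 1)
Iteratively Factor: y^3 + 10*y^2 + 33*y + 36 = (y + 3)*(y^2 + 7*y + 12) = (y + 3)*(y + 4)*(y + 3)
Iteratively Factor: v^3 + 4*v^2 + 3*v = (v + 3)*(v^2 + v) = (v + 1)*(v + 3)*(v)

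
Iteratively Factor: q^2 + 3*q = (q)*(q + 3)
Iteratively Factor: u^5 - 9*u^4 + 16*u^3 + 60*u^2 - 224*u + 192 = (u - 2)*(u^4 - 7*u^3 + 2*u^2 + 64*u - 96) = (u - 4)*(u - 2)*(u^3 - 3*u^2 - 10*u + 24) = (u - 4)^2*(u - 2)*(u^2 + u - 6) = (u - 4)^2*(u - 2)*(u + 3)*(u - 2)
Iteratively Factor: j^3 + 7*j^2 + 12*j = (j + 3)*(j^2 + 4*j) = j*(j + 3)*(j + 4)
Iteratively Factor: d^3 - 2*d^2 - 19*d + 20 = (d - 5)*(d^2 + 3*d - 4) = (d - 5)*(d + 4)*(d - 1)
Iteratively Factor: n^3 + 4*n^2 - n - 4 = (n + 4)*(n^2 - 1) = (n + 1)*(n + 4)*(n - 1)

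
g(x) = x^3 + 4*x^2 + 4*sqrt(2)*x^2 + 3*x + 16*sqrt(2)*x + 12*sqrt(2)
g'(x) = 3*x^2 + 8*x + 8*sqrt(2)*x + 3 + 16*sqrt(2)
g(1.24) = 65.50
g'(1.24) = 54.19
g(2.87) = 193.70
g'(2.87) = 105.77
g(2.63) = 169.36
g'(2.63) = 97.17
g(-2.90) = -0.52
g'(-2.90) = -5.15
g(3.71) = 296.03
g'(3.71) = 138.57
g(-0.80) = 2.14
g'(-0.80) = 12.10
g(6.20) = 785.40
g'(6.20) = 260.69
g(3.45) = 261.39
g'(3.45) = 127.97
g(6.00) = 734.38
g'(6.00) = 249.51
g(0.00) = 16.97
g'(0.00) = 25.63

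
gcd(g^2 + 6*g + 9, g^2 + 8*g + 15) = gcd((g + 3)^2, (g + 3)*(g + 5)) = g + 3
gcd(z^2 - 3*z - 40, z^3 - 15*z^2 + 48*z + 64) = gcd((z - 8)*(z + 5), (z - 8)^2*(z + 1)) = z - 8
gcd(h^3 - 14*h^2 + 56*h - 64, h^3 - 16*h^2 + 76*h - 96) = h^2 - 10*h + 16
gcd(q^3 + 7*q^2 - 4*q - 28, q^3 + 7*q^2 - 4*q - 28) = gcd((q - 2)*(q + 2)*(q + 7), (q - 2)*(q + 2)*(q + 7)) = q^3 + 7*q^2 - 4*q - 28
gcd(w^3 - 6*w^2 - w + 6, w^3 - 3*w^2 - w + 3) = w^2 - 1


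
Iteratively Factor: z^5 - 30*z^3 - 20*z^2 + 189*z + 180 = (z + 1)*(z^4 - z^3 - 29*z^2 + 9*z + 180) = (z + 1)*(z + 3)*(z^3 - 4*z^2 - 17*z + 60) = (z - 3)*(z + 1)*(z + 3)*(z^2 - z - 20) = (z - 5)*(z - 3)*(z + 1)*(z + 3)*(z + 4)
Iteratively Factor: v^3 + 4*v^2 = (v + 4)*(v^2) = v*(v + 4)*(v)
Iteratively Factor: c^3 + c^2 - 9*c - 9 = (c + 1)*(c^2 - 9) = (c + 1)*(c + 3)*(c - 3)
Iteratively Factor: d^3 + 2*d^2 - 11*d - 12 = (d - 3)*(d^2 + 5*d + 4) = (d - 3)*(d + 4)*(d + 1)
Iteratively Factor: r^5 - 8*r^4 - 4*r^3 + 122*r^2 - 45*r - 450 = (r + 3)*(r^4 - 11*r^3 + 29*r^2 + 35*r - 150) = (r - 5)*(r + 3)*(r^3 - 6*r^2 - r + 30) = (r - 5)*(r - 3)*(r + 3)*(r^2 - 3*r - 10) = (r - 5)^2*(r - 3)*(r + 3)*(r + 2)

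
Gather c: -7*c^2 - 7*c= -7*c^2 - 7*c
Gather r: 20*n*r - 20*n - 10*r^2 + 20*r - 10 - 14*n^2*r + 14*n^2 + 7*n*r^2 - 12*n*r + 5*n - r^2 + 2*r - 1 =14*n^2 - 15*n + r^2*(7*n - 11) + r*(-14*n^2 + 8*n + 22) - 11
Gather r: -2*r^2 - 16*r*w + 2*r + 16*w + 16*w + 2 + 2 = -2*r^2 + r*(2 - 16*w) + 32*w + 4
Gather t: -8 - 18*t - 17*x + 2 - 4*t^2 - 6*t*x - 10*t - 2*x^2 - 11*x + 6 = -4*t^2 + t*(-6*x - 28) - 2*x^2 - 28*x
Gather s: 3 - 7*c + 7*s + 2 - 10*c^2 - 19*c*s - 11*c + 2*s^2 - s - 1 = -10*c^2 - 18*c + 2*s^2 + s*(6 - 19*c) + 4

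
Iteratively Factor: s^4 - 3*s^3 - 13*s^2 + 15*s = (s - 5)*(s^3 + 2*s^2 - 3*s) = (s - 5)*(s - 1)*(s^2 + 3*s) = (s - 5)*(s - 1)*(s + 3)*(s)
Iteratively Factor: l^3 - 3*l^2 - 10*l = (l + 2)*(l^2 - 5*l) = (l - 5)*(l + 2)*(l)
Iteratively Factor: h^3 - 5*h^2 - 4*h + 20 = (h + 2)*(h^2 - 7*h + 10) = (h - 2)*(h + 2)*(h - 5)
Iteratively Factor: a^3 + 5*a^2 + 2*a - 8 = (a + 4)*(a^2 + a - 2) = (a + 2)*(a + 4)*(a - 1)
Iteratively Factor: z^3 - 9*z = (z - 3)*(z^2 + 3*z) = (z - 3)*(z + 3)*(z)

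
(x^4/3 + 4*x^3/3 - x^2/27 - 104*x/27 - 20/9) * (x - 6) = x^5/3 - 2*x^4/3 - 217*x^3/27 - 98*x^2/27 + 188*x/9 + 40/3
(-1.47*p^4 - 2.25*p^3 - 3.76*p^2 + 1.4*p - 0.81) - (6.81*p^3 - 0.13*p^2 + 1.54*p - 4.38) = -1.47*p^4 - 9.06*p^3 - 3.63*p^2 - 0.14*p + 3.57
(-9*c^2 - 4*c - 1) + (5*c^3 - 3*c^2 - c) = 5*c^3 - 12*c^2 - 5*c - 1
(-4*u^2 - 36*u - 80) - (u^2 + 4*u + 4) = -5*u^2 - 40*u - 84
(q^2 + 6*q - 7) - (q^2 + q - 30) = 5*q + 23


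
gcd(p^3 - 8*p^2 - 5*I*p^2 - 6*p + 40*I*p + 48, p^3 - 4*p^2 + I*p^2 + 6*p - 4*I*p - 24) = p - 2*I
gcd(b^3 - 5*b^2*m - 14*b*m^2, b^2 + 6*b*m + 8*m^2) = b + 2*m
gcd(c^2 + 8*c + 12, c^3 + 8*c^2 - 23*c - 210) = c + 6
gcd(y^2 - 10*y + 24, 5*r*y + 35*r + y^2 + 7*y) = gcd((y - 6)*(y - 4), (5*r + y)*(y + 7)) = 1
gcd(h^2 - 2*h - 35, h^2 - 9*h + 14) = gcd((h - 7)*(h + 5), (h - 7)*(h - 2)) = h - 7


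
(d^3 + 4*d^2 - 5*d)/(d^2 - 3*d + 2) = d*(d + 5)/(d - 2)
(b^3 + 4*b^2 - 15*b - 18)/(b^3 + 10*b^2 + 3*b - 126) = (b + 1)/(b + 7)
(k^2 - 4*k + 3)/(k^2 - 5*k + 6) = (k - 1)/(k - 2)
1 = 1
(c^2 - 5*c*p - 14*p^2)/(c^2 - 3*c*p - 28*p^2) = (c + 2*p)/(c + 4*p)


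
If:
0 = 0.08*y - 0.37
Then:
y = 4.62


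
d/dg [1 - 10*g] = -10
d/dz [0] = 0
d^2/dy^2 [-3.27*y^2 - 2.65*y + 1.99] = -6.54000000000000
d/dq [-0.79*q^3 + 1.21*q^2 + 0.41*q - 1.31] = -2.37*q^2 + 2.42*q + 0.41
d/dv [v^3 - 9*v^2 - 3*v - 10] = 3*v^2 - 18*v - 3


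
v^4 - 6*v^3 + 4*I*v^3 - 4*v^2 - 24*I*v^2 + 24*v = v*(v - 6)*(v + 2*I)^2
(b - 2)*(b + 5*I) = b^2 - 2*b + 5*I*b - 10*I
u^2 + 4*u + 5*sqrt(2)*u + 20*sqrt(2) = (u + 4)*(u + 5*sqrt(2))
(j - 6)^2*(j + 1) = j^3 - 11*j^2 + 24*j + 36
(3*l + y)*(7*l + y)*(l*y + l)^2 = 21*l^4*y^2 + 42*l^4*y + 21*l^4 + 10*l^3*y^3 + 20*l^3*y^2 + 10*l^3*y + l^2*y^4 + 2*l^2*y^3 + l^2*y^2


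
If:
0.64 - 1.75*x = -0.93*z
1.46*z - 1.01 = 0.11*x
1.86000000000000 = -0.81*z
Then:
No Solution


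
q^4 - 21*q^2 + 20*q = q*(q - 4)*(q - 1)*(q + 5)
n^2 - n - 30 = (n - 6)*(n + 5)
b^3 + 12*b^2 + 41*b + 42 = (b + 2)*(b + 3)*(b + 7)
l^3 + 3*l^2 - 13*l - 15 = (l - 3)*(l + 1)*(l + 5)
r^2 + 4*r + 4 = (r + 2)^2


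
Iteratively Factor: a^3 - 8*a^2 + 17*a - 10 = (a - 2)*(a^2 - 6*a + 5) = (a - 2)*(a - 1)*(a - 5)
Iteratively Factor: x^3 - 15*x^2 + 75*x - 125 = (x - 5)*(x^2 - 10*x + 25) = (x - 5)^2*(x - 5)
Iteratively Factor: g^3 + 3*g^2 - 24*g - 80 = (g - 5)*(g^2 + 8*g + 16) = (g - 5)*(g + 4)*(g + 4)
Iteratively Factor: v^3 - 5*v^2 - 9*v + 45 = (v + 3)*(v^2 - 8*v + 15) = (v - 3)*(v + 3)*(v - 5)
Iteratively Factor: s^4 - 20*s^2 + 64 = (s - 2)*(s^3 + 2*s^2 - 16*s - 32) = (s - 2)*(s + 4)*(s^2 - 2*s - 8) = (s - 2)*(s + 2)*(s + 4)*(s - 4)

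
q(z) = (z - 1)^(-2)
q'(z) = -2/(z - 1)^3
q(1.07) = 204.08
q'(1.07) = -5830.90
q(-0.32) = 0.57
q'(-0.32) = 0.87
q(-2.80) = 0.07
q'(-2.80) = 0.04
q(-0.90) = 0.28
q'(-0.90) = 0.29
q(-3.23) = 0.06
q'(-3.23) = 0.03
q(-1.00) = 0.25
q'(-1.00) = 0.25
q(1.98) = 1.04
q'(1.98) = -2.12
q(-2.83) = 0.07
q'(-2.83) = 0.04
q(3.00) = 0.25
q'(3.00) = -0.25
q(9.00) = 0.02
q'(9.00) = 0.00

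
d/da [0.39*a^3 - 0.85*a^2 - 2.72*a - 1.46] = 1.17*a^2 - 1.7*a - 2.72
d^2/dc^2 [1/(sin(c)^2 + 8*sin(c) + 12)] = 2*(-2*sin(c)^4 - 12*sin(c)^3 - 5*sin(c)^2 + 72*sin(c) + 52)/(sin(c)^2 + 8*sin(c) + 12)^3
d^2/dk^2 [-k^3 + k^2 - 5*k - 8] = 2 - 6*k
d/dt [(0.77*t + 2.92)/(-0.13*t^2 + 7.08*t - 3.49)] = (0.1001*t^2 + 0.7592*t - 23.3609)/(0.0169*t^4 - 1.8408*t^3 + 51.0338*t^2 - 49.4184*t + 12.1801)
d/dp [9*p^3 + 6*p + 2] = 27*p^2 + 6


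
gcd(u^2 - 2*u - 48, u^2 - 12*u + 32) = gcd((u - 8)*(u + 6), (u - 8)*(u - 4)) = u - 8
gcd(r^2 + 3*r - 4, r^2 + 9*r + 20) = r + 4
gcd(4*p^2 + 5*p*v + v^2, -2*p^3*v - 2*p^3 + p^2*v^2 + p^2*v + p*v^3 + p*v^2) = 1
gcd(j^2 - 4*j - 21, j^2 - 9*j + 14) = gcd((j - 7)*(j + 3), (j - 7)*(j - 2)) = j - 7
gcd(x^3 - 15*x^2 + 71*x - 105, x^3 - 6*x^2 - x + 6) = 1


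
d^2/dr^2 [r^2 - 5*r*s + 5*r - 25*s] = 2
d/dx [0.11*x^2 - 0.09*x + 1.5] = 0.22*x - 0.09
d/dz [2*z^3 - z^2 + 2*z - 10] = 6*z^2 - 2*z + 2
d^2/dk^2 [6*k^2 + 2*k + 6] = 12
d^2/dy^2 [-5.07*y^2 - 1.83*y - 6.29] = -10.1400000000000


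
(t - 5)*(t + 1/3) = t^2 - 14*t/3 - 5/3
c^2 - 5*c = c*(c - 5)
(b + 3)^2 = b^2 + 6*b + 9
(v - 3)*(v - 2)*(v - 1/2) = v^3 - 11*v^2/2 + 17*v/2 - 3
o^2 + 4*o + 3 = (o + 1)*(o + 3)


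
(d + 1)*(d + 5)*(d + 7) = d^3 + 13*d^2 + 47*d + 35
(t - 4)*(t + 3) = t^2 - t - 12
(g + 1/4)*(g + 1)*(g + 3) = g^3 + 17*g^2/4 + 4*g + 3/4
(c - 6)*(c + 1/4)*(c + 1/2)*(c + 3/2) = c^4 - 15*c^3/4 - 49*c^2/4 - 117*c/16 - 9/8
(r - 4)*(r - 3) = r^2 - 7*r + 12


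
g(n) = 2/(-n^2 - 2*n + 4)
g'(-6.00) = -0.05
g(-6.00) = -0.10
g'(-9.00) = -0.00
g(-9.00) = -0.03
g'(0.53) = 0.87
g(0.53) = 0.75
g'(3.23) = 0.10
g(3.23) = -0.16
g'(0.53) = 0.87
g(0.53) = 0.75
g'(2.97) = 0.14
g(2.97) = -0.19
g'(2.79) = 0.17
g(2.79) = -0.21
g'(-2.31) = -0.49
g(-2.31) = 0.61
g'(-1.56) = -0.10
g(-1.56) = 0.43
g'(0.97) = 6.29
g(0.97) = 1.79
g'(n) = 2*(2*n + 2)/(-n^2 - 2*n + 4)^2 = 4*(n + 1)/(n^2 + 2*n - 4)^2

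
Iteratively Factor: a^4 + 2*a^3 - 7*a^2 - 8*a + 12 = (a - 2)*(a^3 + 4*a^2 + a - 6) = (a - 2)*(a + 3)*(a^2 + a - 2) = (a - 2)*(a - 1)*(a + 3)*(a + 2)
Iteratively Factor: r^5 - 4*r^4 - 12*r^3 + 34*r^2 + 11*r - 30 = (r - 1)*(r^4 - 3*r^3 - 15*r^2 + 19*r + 30) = (r - 1)*(r + 3)*(r^3 - 6*r^2 + 3*r + 10) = (r - 5)*(r - 1)*(r + 3)*(r^2 - r - 2) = (r - 5)*(r - 1)*(r + 1)*(r + 3)*(r - 2)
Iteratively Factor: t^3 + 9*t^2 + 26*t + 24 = (t + 3)*(t^2 + 6*t + 8) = (t + 3)*(t + 4)*(t + 2)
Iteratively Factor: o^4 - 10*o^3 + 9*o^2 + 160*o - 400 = (o - 5)*(o^3 - 5*o^2 - 16*o + 80) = (o - 5)^2*(o^2 - 16) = (o - 5)^2*(o + 4)*(o - 4)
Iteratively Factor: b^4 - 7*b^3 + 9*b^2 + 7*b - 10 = (b - 5)*(b^3 - 2*b^2 - b + 2) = (b - 5)*(b - 1)*(b^2 - b - 2) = (b - 5)*(b - 1)*(b + 1)*(b - 2)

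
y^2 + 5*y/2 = y*(y + 5/2)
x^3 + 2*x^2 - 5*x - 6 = (x - 2)*(x + 1)*(x + 3)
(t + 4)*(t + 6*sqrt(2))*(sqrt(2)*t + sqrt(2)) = sqrt(2)*t^3 + 5*sqrt(2)*t^2 + 12*t^2 + 4*sqrt(2)*t + 60*t + 48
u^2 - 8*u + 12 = (u - 6)*(u - 2)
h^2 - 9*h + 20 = (h - 5)*(h - 4)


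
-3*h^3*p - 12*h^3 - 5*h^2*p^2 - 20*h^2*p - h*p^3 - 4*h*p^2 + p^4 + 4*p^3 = (-3*h + p)*(h + p)^2*(p + 4)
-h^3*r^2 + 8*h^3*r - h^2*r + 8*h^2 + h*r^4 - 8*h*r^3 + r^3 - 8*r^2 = (-h + r)*(h + r)*(r - 8)*(h*r + 1)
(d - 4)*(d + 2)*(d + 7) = d^3 + 5*d^2 - 22*d - 56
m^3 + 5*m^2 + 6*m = m*(m + 2)*(m + 3)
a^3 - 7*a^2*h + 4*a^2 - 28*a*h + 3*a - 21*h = (a + 1)*(a + 3)*(a - 7*h)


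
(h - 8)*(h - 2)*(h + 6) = h^3 - 4*h^2 - 44*h + 96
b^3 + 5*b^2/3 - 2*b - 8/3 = (b - 4/3)*(b + 1)*(b + 2)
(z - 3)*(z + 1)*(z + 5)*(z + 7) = z^4 + 10*z^3 + 8*z^2 - 106*z - 105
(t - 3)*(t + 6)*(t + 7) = t^3 + 10*t^2 + 3*t - 126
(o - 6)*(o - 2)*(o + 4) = o^3 - 4*o^2 - 20*o + 48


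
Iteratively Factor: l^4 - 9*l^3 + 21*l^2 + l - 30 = (l + 1)*(l^3 - 10*l^2 + 31*l - 30) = (l - 5)*(l + 1)*(l^2 - 5*l + 6) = (l - 5)*(l - 2)*(l + 1)*(l - 3)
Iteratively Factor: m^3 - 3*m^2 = (m - 3)*(m^2) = m*(m - 3)*(m)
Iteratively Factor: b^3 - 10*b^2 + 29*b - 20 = (b - 1)*(b^2 - 9*b + 20) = (b - 4)*(b - 1)*(b - 5)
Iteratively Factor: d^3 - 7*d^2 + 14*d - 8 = (d - 1)*(d^2 - 6*d + 8) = (d - 4)*(d - 1)*(d - 2)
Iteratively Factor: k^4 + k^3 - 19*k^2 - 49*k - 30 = (k + 2)*(k^3 - k^2 - 17*k - 15) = (k + 1)*(k + 2)*(k^2 - 2*k - 15) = (k - 5)*(k + 1)*(k + 2)*(k + 3)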